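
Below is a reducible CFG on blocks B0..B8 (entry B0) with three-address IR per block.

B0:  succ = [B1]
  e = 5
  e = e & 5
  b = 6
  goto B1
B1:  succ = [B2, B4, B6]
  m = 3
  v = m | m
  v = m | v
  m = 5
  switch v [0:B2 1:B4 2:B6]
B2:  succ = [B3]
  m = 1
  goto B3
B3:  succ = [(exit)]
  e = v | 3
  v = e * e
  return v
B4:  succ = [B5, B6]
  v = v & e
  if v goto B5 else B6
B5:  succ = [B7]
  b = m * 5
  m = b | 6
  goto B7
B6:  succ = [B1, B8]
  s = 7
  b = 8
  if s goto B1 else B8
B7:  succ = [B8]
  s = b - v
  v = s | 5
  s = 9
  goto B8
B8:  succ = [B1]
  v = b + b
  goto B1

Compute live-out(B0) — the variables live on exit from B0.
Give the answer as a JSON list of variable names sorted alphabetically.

Per-block:
  B0: def={b,e} ue=∅
  B1: def={m,v} ue=∅
  B2: def={m} ue=∅
  B3: def={e,v} ue={v}
  B4: def={v} ue={e,v}
  B5: def={b,m} ue={m}
  B6: def={b,s} ue=∅
  B7: def={s,v} ue={b,v}
  B8: def={v} ue={b}

Live sets:
  live B0: ∅→{e}
  live B1: {e}→{e,m,v}
  live B2: {v}→{v}
  live B3: {v}→∅
  live B4: {e,m,v}→{e,m,v}
  live B5: {e,m,v}→{b,e,v}
  live B6: {e}→{b,e}
  live B7: {b,e,v}→{b,e}
  live B8: {b,e}→{e}

live-out(B0) = ["e"]

Answer: ["e"]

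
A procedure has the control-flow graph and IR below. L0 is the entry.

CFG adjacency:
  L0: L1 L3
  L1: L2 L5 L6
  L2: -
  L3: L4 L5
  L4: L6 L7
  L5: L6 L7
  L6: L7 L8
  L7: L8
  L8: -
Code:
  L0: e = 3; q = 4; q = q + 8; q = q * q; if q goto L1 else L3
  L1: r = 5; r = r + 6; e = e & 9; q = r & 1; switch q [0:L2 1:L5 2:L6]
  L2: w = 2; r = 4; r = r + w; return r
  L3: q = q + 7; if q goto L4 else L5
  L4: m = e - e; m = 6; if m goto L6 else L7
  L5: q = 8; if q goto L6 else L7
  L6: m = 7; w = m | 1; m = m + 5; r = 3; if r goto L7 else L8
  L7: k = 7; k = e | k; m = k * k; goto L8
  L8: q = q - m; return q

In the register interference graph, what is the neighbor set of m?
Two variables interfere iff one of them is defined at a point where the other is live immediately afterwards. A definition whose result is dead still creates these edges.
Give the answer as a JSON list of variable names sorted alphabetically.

Answer: ["e", "q", "r", "w"]

Derivation:
Per-block:
  L0 def {e,q} use ∅
  L1 def {e,q,r} use {e}
  L2 def {r,w} use ∅
  L3 def {q} use {q}
  L4 def {m} use {e}
  L5 def {q} use ∅
  L6 def {m,r,w} use ∅
  L7 def {k,m} use {e}
  L8 def {q} use {m,q}

Liveness:
  live L0: ∅→{e,q}
  live L1: {e}→{e,q}
  live L2: ∅→∅
  live L3: {e,q}→{e,q}
  live L4: {e,q}→{e,q}
  live L5: {e}→{e,q}
  live L6: {e,q}→{e,m,q}
  live L7: {e,q}→{m,q}
  live L8: {m,q}→∅

Conflict graph:
  e — {k,m,q,r,w}
  k — {e,q}
  m — {e,q,r,w}
  q — {e,k,m,r,w}
  r — {e,m,q,w}
  w — {e,m,q,r}

N(m) = ["e", "q", "r", "w"]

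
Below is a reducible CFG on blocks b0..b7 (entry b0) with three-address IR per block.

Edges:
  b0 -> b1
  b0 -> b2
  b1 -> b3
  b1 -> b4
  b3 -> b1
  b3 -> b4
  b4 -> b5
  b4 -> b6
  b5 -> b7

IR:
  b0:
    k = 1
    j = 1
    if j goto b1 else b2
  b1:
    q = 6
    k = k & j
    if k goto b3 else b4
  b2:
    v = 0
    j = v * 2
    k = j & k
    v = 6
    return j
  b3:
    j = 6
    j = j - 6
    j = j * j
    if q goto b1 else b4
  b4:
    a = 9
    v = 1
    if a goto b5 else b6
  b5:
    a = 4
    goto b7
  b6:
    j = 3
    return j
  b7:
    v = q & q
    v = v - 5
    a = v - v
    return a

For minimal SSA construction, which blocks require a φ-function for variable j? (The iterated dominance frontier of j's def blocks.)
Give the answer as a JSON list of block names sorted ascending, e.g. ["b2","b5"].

Answer: ["b1", "b4"]

Working:
idom tree: b1←b0 b2←b0 b3←b1 b4←b1 b5←b4 b6←b4 b7←b5
Join-block Dom:
  b1: preds {b0,b3}: {b0} ∩ {b0,b1,b3} = {b0}; idom=b0
  b4: preds {b1,b3}: {b0,b1} ∩ {b0,b1,b3} = {b0,b1}; idom=b1

DF walk-up:
  join b1 pred b0: · stop@b0
  join b1 pred b3: b3→b1 stop@b0
  join b4 pred b1: · stop@b1
  join b4 pred b3: b3 stop@b1
  b0: DF=∅
  b1: DF={b1}
  b2: DF=∅
  b3: DF={b1,b4}
  b4: DF=∅
  b5: DF=∅
  b6: DF=∅
  b7: DF=∅

φ for j: defs {b0,b2,b3,b6}
  DF⁺ = {b1,b4}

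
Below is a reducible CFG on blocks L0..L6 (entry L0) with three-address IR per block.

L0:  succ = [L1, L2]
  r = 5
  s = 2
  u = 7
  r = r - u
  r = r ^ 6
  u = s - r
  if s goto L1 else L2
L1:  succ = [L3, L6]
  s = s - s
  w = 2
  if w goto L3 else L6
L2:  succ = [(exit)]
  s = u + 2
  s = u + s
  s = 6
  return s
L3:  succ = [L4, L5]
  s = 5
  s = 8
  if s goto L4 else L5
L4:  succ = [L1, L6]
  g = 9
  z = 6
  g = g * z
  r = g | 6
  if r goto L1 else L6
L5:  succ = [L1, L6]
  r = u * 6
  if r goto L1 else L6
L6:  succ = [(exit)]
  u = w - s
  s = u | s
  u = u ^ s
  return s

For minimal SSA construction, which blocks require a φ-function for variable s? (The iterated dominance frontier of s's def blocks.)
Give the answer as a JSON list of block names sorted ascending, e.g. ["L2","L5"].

Answer: ["L1", "L6"]

Analysis:
idom tree: L1←L0 L2←L0 L3←L1 L4←L3 L5←L3 L6←L1
Dom∩ at merges:
  L1: preds {L0,L4,L5}: {L0} ∩ {L0,L1,L3,L4} ∩ {L0,L1,L3,L5} = {L0}; idom=L0
  L6: preds {L1,L4,L5}: {L0,L1} ∩ {L0,L1,L3,L4} ∩ {L0,L1,L3,L5} = {L0,L1}; idom=L1

DF walk-up:
  join L1 pred L0: · stop@L0
  join L1 pred L4: L4→L3→L1 stop@L0
  join L1 pred L5: L5→L3→L1 stop@L0
  join L6 pred L1: · stop@L1
  join L6 pred L4: L4→L3 stop@L1
  join L6 pred L5: L5→L3 stop@L1
  DF(L0)=∅
  DF(L1)={L1}
  DF(L2)=∅
  DF(L3)={L1,L6}
  DF(L4)={L1,L6}
  DF(L5)={L1,L6}
  DF(L6)=∅

φ for s: defs {L0,L1,L2,L3,L6}
  DF⁺ = {L1,L6}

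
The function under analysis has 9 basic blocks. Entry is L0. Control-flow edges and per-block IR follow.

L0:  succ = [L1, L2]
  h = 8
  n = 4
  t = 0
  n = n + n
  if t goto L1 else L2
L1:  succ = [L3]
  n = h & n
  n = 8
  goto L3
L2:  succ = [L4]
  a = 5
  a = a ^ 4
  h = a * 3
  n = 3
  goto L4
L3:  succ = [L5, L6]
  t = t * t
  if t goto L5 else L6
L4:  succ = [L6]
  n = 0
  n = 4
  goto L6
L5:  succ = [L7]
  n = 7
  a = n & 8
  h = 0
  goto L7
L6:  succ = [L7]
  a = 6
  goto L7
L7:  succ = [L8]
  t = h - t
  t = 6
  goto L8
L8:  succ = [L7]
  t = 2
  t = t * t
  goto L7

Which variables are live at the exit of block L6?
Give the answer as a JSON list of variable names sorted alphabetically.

Answer: ["h", "t"]

Analysis:
def/use:
  L0: def={h,n,t} ue=∅
  L1: def={n} ue={h,n}
  L2: def={a,h,n} ue=∅
  L3: def={t} ue={t}
  L4: def={n} ue=∅
  L5: def={a,h,n} ue=∅
  L6: def={a} ue=∅
  L7: def={t} ue={h,t}
  L8: def={t} ue=∅

Live sets:
  L0 li=∅ lo={h,n,t}
  L1 li={h,n,t} lo={h,t}
  L2 li={t} lo={h,t}
  L3 li={h,t} lo={h,t}
  L4 li={h,t} lo={h,t}
  L5 li={t} lo={h,t}
  L6 li={h,t} lo={h,t}
  L7 li={h,t} lo={h}
  L8 li={h} lo={h,t}

live-out(L6) = ["h", "t"]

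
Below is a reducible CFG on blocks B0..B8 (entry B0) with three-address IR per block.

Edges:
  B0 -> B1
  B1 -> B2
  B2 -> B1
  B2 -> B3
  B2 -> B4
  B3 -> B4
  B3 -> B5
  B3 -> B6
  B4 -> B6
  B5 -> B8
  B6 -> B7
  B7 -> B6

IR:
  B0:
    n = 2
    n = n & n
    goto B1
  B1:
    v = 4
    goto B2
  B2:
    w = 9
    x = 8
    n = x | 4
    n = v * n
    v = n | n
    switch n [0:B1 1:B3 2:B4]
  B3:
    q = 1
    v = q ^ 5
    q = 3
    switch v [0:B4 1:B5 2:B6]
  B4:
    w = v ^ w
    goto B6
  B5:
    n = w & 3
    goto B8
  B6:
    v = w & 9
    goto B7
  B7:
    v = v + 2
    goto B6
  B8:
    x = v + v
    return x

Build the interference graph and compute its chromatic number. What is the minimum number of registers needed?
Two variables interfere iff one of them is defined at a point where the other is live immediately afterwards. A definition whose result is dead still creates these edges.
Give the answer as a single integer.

Block summaries:
  B0 def {n} use ∅
  B1 def {v} use ∅
  B2 def {n,v,w,x} use {v}
  B3 def {q,v} use ∅
  B4 def {w} use {v,w}
  B5 def {n} use {w}
  B6 def {v} use {w}
  B7 def {v} use {v}
  B8 def {x} use {v}

Live sets:
  B0 li=∅ lo=∅
  B1 li=∅ lo={v}
  B2 li={v} lo={v,w}
  B3 li={w} lo={v,w}
  B4 li={v,w} lo={w}
  B5 li={v,w} lo={v}
  B6 li={w} lo={v,w}
  B7 li={v,w} lo={w}
  B8 li={v} lo=∅

Interference:
  n↔{v,w}
  q↔{v,w}
  v↔{n,q,w,x}
  w↔{n,q,v,x}
  x↔{v,w}

Colouring:
  {n,v,w} pairwise interfere (3-clique) ⇒ χ ≥ 3
  3-colouring: c0={v}  c1={w}  c2={n,q,x}
  χ = 3

Answer: 3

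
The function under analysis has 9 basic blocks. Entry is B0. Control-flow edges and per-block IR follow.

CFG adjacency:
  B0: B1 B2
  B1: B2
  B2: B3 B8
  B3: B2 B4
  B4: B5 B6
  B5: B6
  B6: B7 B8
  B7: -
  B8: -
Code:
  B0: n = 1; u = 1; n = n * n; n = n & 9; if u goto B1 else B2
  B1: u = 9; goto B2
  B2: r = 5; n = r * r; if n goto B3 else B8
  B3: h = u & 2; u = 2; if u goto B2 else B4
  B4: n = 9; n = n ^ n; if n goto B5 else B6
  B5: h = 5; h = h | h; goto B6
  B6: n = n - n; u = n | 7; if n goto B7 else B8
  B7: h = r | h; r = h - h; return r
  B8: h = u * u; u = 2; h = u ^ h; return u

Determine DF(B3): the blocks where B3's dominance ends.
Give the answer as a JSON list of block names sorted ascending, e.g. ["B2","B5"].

idom tree: B1←B0 B2←B0 B3←B2 B4←B3 B5←B4 B6←B4 B7←B6 B8←B2
Dom at joins:
  B2: preds {B0,B1,B3}: {B0} ∩ {B0,B1} ∩ {B0,B2,B3} = {B0}; idom=B0
  B6: preds {B4,B5}: {B0,B2,B3,B4} ∩ {B0,B2,B3,B4,B5} = {B0,B2,B3,B4}; idom=B4
  B8: preds {B2,B6}: {B0,B2} ∩ {B0,B2,B3,B4,B6} = {B0,B2}; idom=B2

Frontier:
  B2←B0: walk · to B0
  B2←B1: walk B1 to B0
  B2←B3: walk B3→B2 to B0
  B6←B4: walk · to B4
  B6←B5: walk B5 to B4
  B8←B2: walk · to B2
  B8←B6: walk B6→B4→B3 to B2
  B0 → ∅
  B1 → {B2}
  B2 → {B2}
  B3 → {B2,B8}
  B4 → {B8}
  B5 → {B6}
  B6 → {B8}
  B7 → ∅
  B8 → ∅

DF(B3) = ["B2", "B8"]

Answer: ["B2", "B8"]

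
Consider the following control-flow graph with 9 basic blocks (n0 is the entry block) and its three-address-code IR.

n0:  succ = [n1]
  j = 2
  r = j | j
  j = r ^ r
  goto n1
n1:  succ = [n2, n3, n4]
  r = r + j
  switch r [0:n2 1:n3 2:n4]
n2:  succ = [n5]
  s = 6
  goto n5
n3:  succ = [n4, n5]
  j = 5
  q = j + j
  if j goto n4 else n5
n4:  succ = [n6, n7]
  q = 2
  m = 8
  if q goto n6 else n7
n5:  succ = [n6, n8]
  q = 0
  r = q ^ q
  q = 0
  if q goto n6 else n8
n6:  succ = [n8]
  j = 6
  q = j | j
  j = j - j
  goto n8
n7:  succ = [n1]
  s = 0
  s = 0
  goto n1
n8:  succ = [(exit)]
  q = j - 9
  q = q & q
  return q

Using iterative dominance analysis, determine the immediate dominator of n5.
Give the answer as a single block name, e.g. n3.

idom tree: n1←n0 n2←n1 n3←n1 n4←n1 n5←n1 n6←n1 n7←n4 n8←n1
Join-block Dom:
  n1: preds {n0,n7}: {n0} ∩ {n0,n1,n4,n7} = {n0}; idom=n0
  n4: preds {n1,n3}: {n0,n1} ∩ {n0,n1,n3} = {n0,n1}; idom=n1
  n5: preds {n2,n3}: {n0,n1,n2} ∩ {n0,n1,n3} = {n0,n1}; idom=n1
  n6: preds {n4,n5}: {n0,n1,n4} ∩ {n0,n1,n5} = {n0,n1}; idom=n1
  n8: preds {n5,n6}: {n0,n1,n5} ∩ {n0,n1,n6} = {n0,n1}; idom=n1

idom(n5) = n1

Answer: n1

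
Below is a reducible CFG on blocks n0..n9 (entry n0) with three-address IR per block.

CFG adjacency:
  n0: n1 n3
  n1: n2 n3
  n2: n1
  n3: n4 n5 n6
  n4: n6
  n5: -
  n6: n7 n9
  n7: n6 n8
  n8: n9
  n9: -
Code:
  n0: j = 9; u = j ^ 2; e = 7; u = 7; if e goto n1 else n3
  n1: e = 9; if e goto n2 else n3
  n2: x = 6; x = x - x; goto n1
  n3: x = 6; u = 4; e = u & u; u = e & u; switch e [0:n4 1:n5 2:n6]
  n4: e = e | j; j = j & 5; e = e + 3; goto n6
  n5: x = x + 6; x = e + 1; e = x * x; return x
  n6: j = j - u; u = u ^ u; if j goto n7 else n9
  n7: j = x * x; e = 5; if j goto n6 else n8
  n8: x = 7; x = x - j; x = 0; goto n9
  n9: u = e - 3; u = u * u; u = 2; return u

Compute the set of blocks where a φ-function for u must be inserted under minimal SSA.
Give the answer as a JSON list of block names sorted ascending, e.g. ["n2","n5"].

Answer: ["n6"]

Analysis:
idom tree: n1←n0 n2←n1 n3←n0 n4←n3 n5←n3 n6←n3 n7←n6 n8←n7 n9←n6
Dom∩ at merges:
  n1: preds {n0,n2}: {n0} ∩ {n0,n1,n2} = {n0}; idom=n0
  n3: preds {n0,n1}: {n0} ∩ {n0,n1} = {n0}; idom=n0
  n6: preds {n3,n4,n7}: {n0,n3} ∩ {n0,n3,n4} ∩ {n0,n3,n6,n7} = {n0,n3}; idom=n3
  n9: preds {n6,n8}: {n0,n3,n6} ∩ {n0,n3,n6,n7,n8} = {n0,n3,n6}; idom=n6

DF derivation:
  join n1 pred n0: · stop@n0
  join n1 pred n2: n2→n1 stop@n0
  join n3 pred n0: · stop@n0
  join n3 pred n1: n1 stop@n0
  join n6 pred n3: · stop@n3
  join n6 pred n4: n4 stop@n3
  join n6 pred n7: n7→n6 stop@n3
  join n9 pred n6: · stop@n6
  join n9 pred n8: n8→n7 stop@n6
  n0 → ∅
  n1 → {n1,n3}
  n2 → {n1}
  n3 → ∅
  n4 → {n6}
  n5 → ∅
  n6 → {n6}
  n7 → {n6,n9}
  n8 → {n9}
  n9 → ∅

φ for u: defs {n0,n3,n6,n9}
  DF⁺ = {n6}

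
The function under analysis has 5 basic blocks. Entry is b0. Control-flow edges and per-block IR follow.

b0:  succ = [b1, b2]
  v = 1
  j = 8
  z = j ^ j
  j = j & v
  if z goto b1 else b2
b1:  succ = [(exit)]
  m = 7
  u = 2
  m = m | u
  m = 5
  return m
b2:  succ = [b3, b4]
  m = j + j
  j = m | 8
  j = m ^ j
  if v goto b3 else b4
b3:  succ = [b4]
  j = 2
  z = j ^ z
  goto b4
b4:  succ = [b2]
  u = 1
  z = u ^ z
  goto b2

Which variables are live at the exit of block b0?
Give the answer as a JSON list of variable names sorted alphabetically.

Answer: ["j", "v", "z"]

Analysis:
def/use:
  b0: {j,v,z} / ∅
  b1: {m,u} / ∅
  b2: {j,m} / {j,v}
  b3: {j,z} / {z}
  b4: {u,z} / {z}

Liveness:
  b0 li=∅ lo={j,v,z}
  b1 li=∅ lo=∅
  b2 li={j,v,z} lo={j,v,z}
  b3 li={v,z} lo={j,v,z}
  b4 li={j,v,z} lo={j,v,z}

live-out(b0) = ["j", "v", "z"]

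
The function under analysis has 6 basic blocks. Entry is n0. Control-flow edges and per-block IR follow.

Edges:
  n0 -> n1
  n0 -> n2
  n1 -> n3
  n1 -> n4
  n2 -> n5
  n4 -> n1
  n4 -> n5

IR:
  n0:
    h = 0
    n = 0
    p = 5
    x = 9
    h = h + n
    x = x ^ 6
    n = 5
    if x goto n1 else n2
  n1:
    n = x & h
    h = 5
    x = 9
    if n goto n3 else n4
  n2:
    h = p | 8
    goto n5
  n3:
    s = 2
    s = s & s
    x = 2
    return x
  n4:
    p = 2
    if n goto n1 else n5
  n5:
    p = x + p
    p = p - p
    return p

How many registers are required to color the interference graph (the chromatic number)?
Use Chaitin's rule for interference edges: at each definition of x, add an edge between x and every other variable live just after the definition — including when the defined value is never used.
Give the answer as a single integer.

Block summaries:
  n0 def {h,n,p,x} use ∅
  n1 def {h,n,x} use {h,x}
  n2 def {h} use {p}
  n3 def {s,x} use ∅
  n4 def {p} use {n}
  n5 def {p} use {p,x}

Backward fixpoint:
  n0 li=∅ lo={h,p,x}
  n1 li={h,x} lo={h,n,x}
  n2 li={p,x} lo={p,x}
  n3 li=∅ lo=∅
  n4 li={h,n,x} lo={h,p,x}
  n5 li={p,x} lo=∅

Interfere edges:
  h — {n,p,x}
  n — {h,p,x}
  p — {h,n,x}
  s — ∅
  x — {h,n,p}

Registers:
  clique {h,n,p,x} ⇒ need ≥ 4
  assign h→r0 n→r1 p→r2 s→r0 x→r3 — no edge inside a register ⇒ χ ≤ 4
  χ = 4

Answer: 4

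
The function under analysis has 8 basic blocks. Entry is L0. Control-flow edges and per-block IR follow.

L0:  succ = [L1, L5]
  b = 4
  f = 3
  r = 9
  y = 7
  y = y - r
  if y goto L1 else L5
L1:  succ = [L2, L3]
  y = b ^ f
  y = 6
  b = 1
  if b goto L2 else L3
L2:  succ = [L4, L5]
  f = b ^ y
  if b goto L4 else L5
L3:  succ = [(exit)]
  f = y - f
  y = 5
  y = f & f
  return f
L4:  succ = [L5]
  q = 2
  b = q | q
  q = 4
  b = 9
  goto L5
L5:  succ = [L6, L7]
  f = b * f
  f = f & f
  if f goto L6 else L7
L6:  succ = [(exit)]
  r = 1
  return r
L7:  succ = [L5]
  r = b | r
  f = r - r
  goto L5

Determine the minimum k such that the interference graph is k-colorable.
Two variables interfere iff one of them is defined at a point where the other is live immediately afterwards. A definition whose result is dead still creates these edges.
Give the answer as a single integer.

Per-block:
  L0: def={b,f,r,y} ue=∅
  L1: def={b,y} ue={b,f}
  L2: def={f} ue={b,y}
  L3: def={f,y} ue={f,y}
  L4: def={b,q} ue=∅
  L5: def={f} ue={b,f}
  L6: def={r} ue=∅
  L7: def={f,r} ue={b,r}

Liveness:
  live L0: ∅→{b,f,r}
  live L1: {b,f,r}→{b,f,r,y}
  live L2: {b,r,y}→{b,f,r}
  live L3: {f,y}→∅
  live L4: {f,r}→{b,f,r}
  live L5: {b,f,r}→{b,r}
  live L6: ∅→∅
  live L7: {b,r}→{b,f,r}

Interfere edges:
  b↔{f,r,y}
  f↔{b,q,r,y}
  q↔{f,r}
  r↔{b,f,q,y}
  y↔{b,f,r}

Colouring:
  lower bound: {b,f,r,y} mutually conflict ⇒ χ ≥ 4
  assign b→c2 f→c0 q→c2 r→c1 y→c3 — no edge inside a register ⇒ χ ≤ 4
  χ = 4

Answer: 4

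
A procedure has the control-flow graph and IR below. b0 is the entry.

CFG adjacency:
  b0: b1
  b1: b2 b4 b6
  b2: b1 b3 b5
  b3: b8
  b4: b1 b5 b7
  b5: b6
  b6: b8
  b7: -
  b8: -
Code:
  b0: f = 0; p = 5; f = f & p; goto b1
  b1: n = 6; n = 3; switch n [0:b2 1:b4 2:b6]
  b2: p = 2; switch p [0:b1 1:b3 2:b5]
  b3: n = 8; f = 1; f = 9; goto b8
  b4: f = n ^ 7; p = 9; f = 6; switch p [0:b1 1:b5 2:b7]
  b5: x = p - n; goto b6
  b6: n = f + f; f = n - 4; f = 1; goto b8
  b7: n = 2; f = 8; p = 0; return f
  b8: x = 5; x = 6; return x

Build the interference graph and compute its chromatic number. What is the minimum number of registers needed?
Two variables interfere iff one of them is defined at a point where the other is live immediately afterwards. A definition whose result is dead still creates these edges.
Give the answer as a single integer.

Answer: 3

Derivation:
Block summaries:
  b0: def={f,p} ue=∅
  b1: def={n} ue=∅
  b2: def={p} ue=∅
  b3: def={f,n} ue=∅
  b4: def={f,p} ue={n}
  b5: def={x} ue={n,p}
  b6: def={f,n} ue={f}
  b7: def={f,n,p} ue=∅
  b8: def={x} ue=∅

Backward fixpoint:
  b0: in=∅ out={f}
  b1: in={f} out={f,n}
  b2: in={f,n} out={f,n,p}
  b3: in=∅ out=∅
  b4: in={n} out={f,n,p}
  b5: in={f,n,p} out={f}
  b6: in={f} out=∅
  b7: in=∅ out=∅
  b8: in=∅ out=∅

Interfere edges:
  f↔{n,p,x}
  n↔{f,p}
  p↔{f,n}
  x↔{f}

Registers:
  clique {f,n,p} ⇒ need ≥ 3
  assign f→r0 n→r1 p→r2 x→r1 — no edge inside a register ⇒ χ ≤ 3
  χ = 3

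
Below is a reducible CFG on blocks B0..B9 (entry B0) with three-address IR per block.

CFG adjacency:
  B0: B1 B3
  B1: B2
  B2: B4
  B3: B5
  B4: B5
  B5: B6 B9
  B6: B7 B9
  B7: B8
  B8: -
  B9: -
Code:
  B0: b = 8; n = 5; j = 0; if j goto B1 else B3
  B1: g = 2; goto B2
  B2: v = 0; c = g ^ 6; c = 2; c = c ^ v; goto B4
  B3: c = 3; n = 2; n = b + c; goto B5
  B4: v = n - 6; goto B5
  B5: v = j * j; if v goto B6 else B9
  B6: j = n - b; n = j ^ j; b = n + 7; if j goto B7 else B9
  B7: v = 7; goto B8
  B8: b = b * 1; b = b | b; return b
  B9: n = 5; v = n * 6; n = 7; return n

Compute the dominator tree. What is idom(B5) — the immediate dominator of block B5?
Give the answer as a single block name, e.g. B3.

Answer: B0

Analysis:
idom tree: B1←B0 B2←B1 B3←B0 B4←B2 B5←B0 B6←B5 B7←B6 B8←B7 B9←B5
Dom∩ at merges:
  B5: preds {B3,B4}: {B0,B3} ∩ {B0,B1,B2,B4} = {B0}; idom=B0
  B9: preds {B5,B6}: {B0,B5} ∩ {B0,B5,B6} = {B0,B5}; idom=B5

idom(B5) = B0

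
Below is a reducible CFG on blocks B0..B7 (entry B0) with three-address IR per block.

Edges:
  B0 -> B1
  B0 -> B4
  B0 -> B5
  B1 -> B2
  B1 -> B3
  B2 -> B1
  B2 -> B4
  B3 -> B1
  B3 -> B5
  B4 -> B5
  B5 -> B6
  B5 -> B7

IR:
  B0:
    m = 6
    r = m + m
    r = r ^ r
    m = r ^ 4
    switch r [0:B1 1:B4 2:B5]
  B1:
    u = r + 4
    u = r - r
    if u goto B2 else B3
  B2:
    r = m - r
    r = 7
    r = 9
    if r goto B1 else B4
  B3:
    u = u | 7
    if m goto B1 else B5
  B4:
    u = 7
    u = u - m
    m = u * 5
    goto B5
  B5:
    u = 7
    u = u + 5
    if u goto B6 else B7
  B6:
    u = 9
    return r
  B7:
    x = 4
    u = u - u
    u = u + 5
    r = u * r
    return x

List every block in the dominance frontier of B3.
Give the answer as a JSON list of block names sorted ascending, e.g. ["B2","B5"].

idom tree: B1←B0 B2←B1 B3←B1 B4←B0 B5←B0 B6←B5 B7←B5
Dom at joins:
  B1: preds {B0,B2,B3}: {B0} ∩ {B0,B1,B2} ∩ {B0,B1,B3} = {B0}; idom=B0
  B4: preds {B0,B2}: {B0} ∩ {B0,B1,B2} = {B0}; idom=B0
  B5: preds {B0,B3,B4}: {B0} ∩ {B0,B1,B3} ∩ {B0,B4} = {B0}; idom=B0

Frontier:
  B1←B0: walk · to B0
  B1←B2: walk B2→B1 to B0
  B1←B3: walk B3→B1 to B0
  B4←B0: walk · to B0
  B4←B2: walk B2→B1 to B0
  B5←B0: walk · to B0
  B5←B3: walk B3→B1 to B0
  B5←B4: walk B4 to B0
  B0: DF=∅
  B1: DF={B1,B4,B5}
  B2: DF={B1,B4}
  B3: DF={B1,B5}
  B4: DF={B5}
  B5: DF=∅
  B6: DF=∅
  B7: DF=∅

DF(B3) = ["B1", "B5"]

Answer: ["B1", "B5"]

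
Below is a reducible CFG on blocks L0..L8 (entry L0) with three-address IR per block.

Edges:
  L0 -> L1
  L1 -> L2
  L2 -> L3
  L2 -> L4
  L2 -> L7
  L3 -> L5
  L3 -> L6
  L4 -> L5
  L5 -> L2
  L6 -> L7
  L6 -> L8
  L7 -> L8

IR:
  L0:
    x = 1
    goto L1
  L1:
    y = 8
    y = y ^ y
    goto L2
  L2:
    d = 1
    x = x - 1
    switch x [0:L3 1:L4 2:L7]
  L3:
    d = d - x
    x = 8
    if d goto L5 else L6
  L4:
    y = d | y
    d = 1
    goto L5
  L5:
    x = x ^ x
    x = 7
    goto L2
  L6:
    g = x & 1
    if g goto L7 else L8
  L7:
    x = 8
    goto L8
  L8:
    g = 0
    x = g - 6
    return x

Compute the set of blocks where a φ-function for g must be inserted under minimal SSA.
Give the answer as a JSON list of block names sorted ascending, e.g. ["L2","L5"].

idom tree: L1←L0 L2←L1 L3←L2 L4←L2 L5←L2 L6←L3 L7←L2 L8←L2
Join-block Dom:
  L2: preds {L1,L5}: {L0,L1} ∩ {L0,L1,L2,L5} = {L0,L1}; idom=L1
  L5: preds {L3,L4}: {L0,L1,L2,L3} ∩ {L0,L1,L2,L4} = {L0,L1,L2}; idom=L2
  L7: preds {L2,L6}: {L0,L1,L2} ∩ {L0,L1,L2,L3,L6} = {L0,L1,L2}; idom=L2
  L8: preds {L6,L7}: {L0,L1,L2,L3,L6} ∩ {L0,L1,L2,L7} = {L0,L1,L2}; idom=L2

Frontier:
  L2←L1: walk · to L1
  L2←L5: walk L5→L2 to L1
  L5←L3: walk L3 to L2
  L5←L4: walk L4 to L2
  L7←L2: walk · to L2
  L7←L6: walk L6→L3 to L2
  L8←L6: walk L6→L3 to L2
  L8←L7: walk L7 to L2
  DF(L0)=∅
  DF(L1)=∅
  DF(L2)={L2}
  DF(L3)={L5,L7,L8}
  DF(L4)={L5}
  DF(L5)={L2}
  DF(L6)={L7,L8}
  DF(L7)={L8}
  DF(L8)=∅

φ for g: defs {L6,L8}
  DF⁺ = {L7,L8}

Answer: ["L7", "L8"]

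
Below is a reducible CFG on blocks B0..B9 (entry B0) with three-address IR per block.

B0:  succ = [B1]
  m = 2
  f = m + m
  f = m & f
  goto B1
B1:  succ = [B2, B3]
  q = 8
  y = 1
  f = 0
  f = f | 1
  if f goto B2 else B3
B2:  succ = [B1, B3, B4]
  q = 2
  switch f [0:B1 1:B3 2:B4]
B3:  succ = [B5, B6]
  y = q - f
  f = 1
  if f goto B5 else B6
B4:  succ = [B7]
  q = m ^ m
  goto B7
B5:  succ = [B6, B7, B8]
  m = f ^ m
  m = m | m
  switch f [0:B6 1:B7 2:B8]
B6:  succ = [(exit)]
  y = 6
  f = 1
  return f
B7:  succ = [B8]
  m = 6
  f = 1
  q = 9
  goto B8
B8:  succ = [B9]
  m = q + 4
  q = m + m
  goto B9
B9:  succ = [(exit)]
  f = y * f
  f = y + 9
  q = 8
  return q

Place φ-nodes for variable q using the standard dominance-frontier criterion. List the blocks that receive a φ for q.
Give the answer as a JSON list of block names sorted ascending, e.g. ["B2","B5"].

Answer: ["B1", "B3", "B7", "B8"]

Working:
idom tree: B1←B0 B2←B1 B3←B1 B4←B2 B5←B3 B6←B3 B7←B1 B8←B1 B9←B8
Dom at joins:
  B1: preds {B0,B2}: {B0} ∩ {B0,B1,B2} = {B0}; idom=B0
  B3: preds {B1,B2}: {B0,B1} ∩ {B0,B1,B2} = {B0,B1}; idom=B1
  B6: preds {B3,B5}: {B0,B1,B3} ∩ {B0,B1,B3,B5} = {B0,B1,B3}; idom=B3
  B7: preds {B4,B5}: {B0,B1,B2,B4} ∩ {B0,B1,B3,B5} = {B0,B1}; idom=B1
  B8: preds {B5,B7}: {B0,B1,B3,B5} ∩ {B0,B1,B7} = {B0,B1}; idom=B1

DF walk-up:
  join B1 pred B0: · stop@B0
  join B1 pred B2: B2→B1 stop@B0
  join B3 pred B1: · stop@B1
  join B3 pred B2: B2 stop@B1
  join B6 pred B3: · stop@B3
  join B6 pred B5: B5 stop@B3
  join B7 pred B4: B4→B2 stop@B1
  join B7 pred B5: B5→B3 stop@B1
  join B8 pred B5: B5→B3 stop@B1
  join B8 pred B7: B7 stop@B1
  B0: DF=∅
  B1: DF={B1}
  B2: DF={B1,B3,B7}
  B3: DF={B7,B8}
  B4: DF={B7}
  B5: DF={B6,B7,B8}
  B6: DF=∅
  B7: DF={B8}
  B8: DF=∅
  B9: DF=∅

φ for q: defs {B1,B2,B4,B7,B8,B9}
  DF⁺ = {B1,B3,B7,B8}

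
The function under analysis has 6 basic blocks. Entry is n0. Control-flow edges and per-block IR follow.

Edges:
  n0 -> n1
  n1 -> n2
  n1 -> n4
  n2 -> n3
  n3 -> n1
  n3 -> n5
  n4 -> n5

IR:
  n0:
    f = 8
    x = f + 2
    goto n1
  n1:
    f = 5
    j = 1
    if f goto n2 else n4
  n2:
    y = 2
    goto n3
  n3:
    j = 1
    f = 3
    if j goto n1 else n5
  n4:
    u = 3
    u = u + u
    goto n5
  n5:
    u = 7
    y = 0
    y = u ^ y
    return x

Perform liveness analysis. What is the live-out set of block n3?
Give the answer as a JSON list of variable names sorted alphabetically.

def/use:
  n0: def={f,x} ue=∅
  n1: def={f,j} ue=∅
  n2: def={y} ue=∅
  n3: def={f,j} ue=∅
  n4: def={u} ue=∅
  n5: def={u,y} ue={x}

Live sets:
  n0: in=∅ out={x}
  n1: in={x} out={x}
  n2: in={x} out={x}
  n3: in={x} out={x}
  n4: in={x} out={x}
  n5: in={x} out=∅

live-out(n3) = ["x"]

Answer: ["x"]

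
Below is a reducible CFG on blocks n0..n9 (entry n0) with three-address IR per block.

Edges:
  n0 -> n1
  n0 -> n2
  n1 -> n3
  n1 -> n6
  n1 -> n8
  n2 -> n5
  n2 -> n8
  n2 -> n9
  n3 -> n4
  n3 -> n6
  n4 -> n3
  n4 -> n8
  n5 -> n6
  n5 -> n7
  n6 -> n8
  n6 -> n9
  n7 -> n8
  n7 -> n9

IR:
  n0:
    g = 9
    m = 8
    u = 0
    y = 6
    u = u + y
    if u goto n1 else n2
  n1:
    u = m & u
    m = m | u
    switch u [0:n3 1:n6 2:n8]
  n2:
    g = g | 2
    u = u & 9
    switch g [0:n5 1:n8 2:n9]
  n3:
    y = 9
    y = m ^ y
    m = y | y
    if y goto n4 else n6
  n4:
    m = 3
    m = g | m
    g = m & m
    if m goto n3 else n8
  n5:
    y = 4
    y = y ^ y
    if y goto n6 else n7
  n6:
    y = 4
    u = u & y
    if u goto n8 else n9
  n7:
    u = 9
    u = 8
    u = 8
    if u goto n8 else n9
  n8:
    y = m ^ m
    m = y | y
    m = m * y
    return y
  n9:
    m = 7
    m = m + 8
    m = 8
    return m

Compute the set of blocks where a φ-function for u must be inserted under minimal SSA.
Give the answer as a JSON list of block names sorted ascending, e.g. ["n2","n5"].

idom tree: n1←n0 n2←n0 n3←n1 n4←n3 n5←n2 n6←n0 n7←n5 n8←n0 n9←n0
Join-block Dom:
  n3: preds {n1,n4}: {n0,n1} ∩ {n0,n1,n3,n4} = {n0,n1}; idom=n1
  n6: preds {n1,n3,n5}: {n0,n1} ∩ {n0,n1,n3} ∩ {n0,n2,n5} = {n0}; idom=n0
  n8: preds {n1,n2,n4,n6,n7}: {n0,n1} ∩ {n0,n2} ∩ {n0,n1,n3,n4} ∩ {n0,n6} ∩ {n0,n2,n5,n7} = {n0}; idom=n0
  n9: preds {n2,n6,n7}: {n0,n2} ∩ {n0,n6} ∩ {n0,n2,n5,n7} = {n0}; idom=n0

DF derivation:
  join n3 pred n1: · stop@n1
  join n3 pred n4: n4→n3 stop@n1
  join n6 pred n1: n1 stop@n0
  join n6 pred n3: n3→n1 stop@n0
  join n6 pred n5: n5→n2 stop@n0
  join n8 pred n1: n1 stop@n0
  join n8 pred n2: n2 stop@n0
  join n8 pred n4: n4→n3→n1 stop@n0
  join n8 pred n6: n6 stop@n0
  join n8 pred n7: n7→n5→n2 stop@n0
  join n9 pred n2: n2 stop@n0
  join n9 pred n6: n6 stop@n0
  join n9 pred n7: n7→n5→n2 stop@n0
  n0 → ∅
  n1 → {n6,n8}
  n2 → {n6,n8,n9}
  n3 → {n3,n6,n8}
  n4 → {n3,n8}
  n5 → {n6,n8,n9}
  n6 → {n8,n9}
  n7 → {n8,n9}
  n8 → ∅
  n9 → ∅

φ for u: defs {n0,n1,n2,n6,n7}
  DF⁺ = {n6,n8,n9}

Answer: ["n6", "n8", "n9"]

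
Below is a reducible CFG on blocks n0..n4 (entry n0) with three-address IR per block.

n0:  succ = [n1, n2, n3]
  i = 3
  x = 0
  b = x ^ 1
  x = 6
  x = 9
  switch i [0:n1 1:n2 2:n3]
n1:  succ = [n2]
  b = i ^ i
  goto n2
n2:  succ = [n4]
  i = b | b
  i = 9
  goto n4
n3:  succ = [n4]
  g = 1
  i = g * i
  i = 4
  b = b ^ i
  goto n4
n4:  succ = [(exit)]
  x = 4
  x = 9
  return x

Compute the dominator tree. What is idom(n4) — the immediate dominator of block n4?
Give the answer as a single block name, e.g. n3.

idom tree: n1←n0 n2←n0 n3←n0 n4←n0
Dom∩ at merges:
  n2: preds {n0,n1}: {n0} ∩ {n0,n1} = {n0}; idom=n0
  n4: preds {n2,n3}: {n0,n2} ∩ {n0,n3} = {n0}; idom=n0

idom(n4) = n0

Answer: n0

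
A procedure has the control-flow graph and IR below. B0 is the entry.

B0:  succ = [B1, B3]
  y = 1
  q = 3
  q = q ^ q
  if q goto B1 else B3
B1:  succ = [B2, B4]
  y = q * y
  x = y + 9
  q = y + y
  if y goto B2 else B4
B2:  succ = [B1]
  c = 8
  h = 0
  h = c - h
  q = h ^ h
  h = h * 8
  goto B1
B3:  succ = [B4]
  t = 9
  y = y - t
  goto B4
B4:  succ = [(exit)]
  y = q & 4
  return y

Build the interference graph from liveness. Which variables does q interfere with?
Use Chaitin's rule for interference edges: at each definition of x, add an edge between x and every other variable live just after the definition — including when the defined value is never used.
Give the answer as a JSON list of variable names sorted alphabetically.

Block summaries:
  B0: {q,y} / ∅
  B1: {q,x,y} / {q,y}
  B2: {c,h,q} / ∅
  B3: {t,y} / {y}
  B4: {y} / {q}

Live sets:
  B0: in=∅ out={q,y}
  B1: in={q,y} out={q,y}
  B2: in={y} out={q,y}
  B3: in={q,y} out={q}
  B4: in={q} out=∅

Interfere edges:
  c — {h,y}
  h — {c,q,y}
  q — {h,t,y}
  t — {q,y}
  x — {y}
  y — {c,h,q,t,x}

N(q) = ["h", "t", "y"]

Answer: ["h", "t", "y"]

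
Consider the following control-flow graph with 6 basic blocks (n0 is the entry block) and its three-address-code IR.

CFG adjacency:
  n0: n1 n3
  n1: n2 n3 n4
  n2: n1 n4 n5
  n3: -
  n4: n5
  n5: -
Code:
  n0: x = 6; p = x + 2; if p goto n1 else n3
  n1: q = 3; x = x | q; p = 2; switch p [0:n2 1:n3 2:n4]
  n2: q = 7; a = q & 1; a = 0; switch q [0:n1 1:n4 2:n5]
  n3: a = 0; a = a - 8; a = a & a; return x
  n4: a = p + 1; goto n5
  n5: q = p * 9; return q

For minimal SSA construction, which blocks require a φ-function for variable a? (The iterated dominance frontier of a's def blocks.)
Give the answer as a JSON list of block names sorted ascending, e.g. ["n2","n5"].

idom tree: n1←n0 n2←n1 n3←n0 n4←n1 n5←n1
Dom∩ at merges:
  n1: preds {n0,n2}: {n0} ∩ {n0,n1,n2} = {n0}; idom=n0
  n3: preds {n0,n1}: {n0} ∩ {n0,n1} = {n0}; idom=n0
  n4: preds {n1,n2}: {n0,n1} ∩ {n0,n1,n2} = {n0,n1}; idom=n1
  n5: preds {n2,n4}: {n0,n1,n2} ∩ {n0,n1,n4} = {n0,n1}; idom=n1

DF walk-up:
  join n1 pred n0: · stop@n0
  join n1 pred n2: n2→n1 stop@n0
  join n3 pred n0: · stop@n0
  join n3 pred n1: n1 stop@n0
  join n4 pred n1: · stop@n1
  join n4 pred n2: n2 stop@n1
  join n5 pred n2: n2 stop@n1
  join n5 pred n4: n4 stop@n1
  n0 → ∅
  n1 → {n1,n3}
  n2 → {n1,n4,n5}
  n3 → ∅
  n4 → {n5}
  n5 → ∅

φ for a: defs {n2,n3,n4}
  DF⁺ = {n1,n3,n4,n5}

Answer: ["n1", "n3", "n4", "n5"]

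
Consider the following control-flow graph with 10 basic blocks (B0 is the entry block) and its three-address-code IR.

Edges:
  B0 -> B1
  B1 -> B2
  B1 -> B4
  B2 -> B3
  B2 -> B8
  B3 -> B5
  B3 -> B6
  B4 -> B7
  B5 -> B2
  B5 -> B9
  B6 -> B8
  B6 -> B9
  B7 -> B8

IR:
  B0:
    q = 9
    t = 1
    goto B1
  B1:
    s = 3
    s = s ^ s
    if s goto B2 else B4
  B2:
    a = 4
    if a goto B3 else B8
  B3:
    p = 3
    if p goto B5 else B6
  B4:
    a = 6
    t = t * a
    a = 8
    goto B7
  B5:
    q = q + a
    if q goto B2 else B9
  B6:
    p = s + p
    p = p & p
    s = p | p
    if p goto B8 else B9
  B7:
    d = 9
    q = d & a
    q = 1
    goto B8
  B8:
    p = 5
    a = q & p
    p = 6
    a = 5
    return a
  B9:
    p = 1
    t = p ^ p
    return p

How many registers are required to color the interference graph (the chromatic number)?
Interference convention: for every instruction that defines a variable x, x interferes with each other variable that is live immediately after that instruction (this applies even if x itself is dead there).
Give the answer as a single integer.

Answer: 5

Working:
Per-block:
  B0: {q,t} / ∅
  B1: {s} / ∅
  B2: {a} / ∅
  B3: {p} / ∅
  B4: {a,t} / {t}
  B5: {q} / {a,q}
  B6: {p,s} / {p,s}
  B7: {d,q} / {a}
  B8: {a,p} / {q}
  B9: {p,t} / ∅

Live sets:
  live B0: ∅→{q,t}
  live B1: {q,t}→{q,s,t}
  live B2: {q,s}→{a,q,s}
  live B3: {a,q,s}→{a,p,q,s}
  live B4: {t}→{a}
  live B5: {a,q,s}→{q,s}
  live B6: {p,q,s}→{q}
  live B7: {a}→{q}
  live B8: {q}→∅
  live B9: ∅→∅

Interfere edges:
  a: {d,p,q,s,t}
  d: {a}
  p: {a,q,s,t}
  q: {a,p,s,t}
  s: {a,p,q,t}
  t: {a,p,q,s}

Registers:
  lower bound: {a,p,q,s,t} mutually conflict ⇒ χ ≥ 5
  5-colouring: c0={a}  c1={d,p}  c2={q}  c3={s}  c4={t}
  χ = 5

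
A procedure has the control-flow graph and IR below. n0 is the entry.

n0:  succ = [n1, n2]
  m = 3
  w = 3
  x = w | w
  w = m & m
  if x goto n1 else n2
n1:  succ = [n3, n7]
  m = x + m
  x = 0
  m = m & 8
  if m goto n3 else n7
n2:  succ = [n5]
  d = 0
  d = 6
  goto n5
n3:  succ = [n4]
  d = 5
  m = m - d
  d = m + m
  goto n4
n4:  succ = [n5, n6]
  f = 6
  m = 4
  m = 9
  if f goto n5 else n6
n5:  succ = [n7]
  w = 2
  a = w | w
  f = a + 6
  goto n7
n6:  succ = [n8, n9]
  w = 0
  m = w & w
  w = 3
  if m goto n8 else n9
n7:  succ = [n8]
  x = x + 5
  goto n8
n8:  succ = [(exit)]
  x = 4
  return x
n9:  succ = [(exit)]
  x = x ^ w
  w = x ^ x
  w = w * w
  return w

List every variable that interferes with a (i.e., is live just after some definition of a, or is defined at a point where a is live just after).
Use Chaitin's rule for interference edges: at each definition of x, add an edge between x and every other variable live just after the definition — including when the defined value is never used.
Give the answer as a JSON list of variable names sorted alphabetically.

Block summaries:
  n0: def={m,w,x} ue=∅
  n1: def={m,x} ue={m,x}
  n2: def={d} ue=∅
  n3: def={d,m} ue={m}
  n4: def={f,m} ue=∅
  n5: def={a,f,w} ue=∅
  n6: def={m,w} ue=∅
  n7: def={x} ue={x}
  n8: def={x} ue=∅
  n9: def={w,x} ue={w,x}

Backward fixpoint:
  n0 li=∅ lo={m,x}
  n1 li={m,x} lo={m,x}
  n2 li={x} lo={x}
  n3 li={m,x} lo={x}
  n4 li={x} lo={x}
  n5 li={x} lo={x}
  n6 li={x} lo={w,x}
  n7 li={x} lo=∅
  n8 li=∅ lo=∅
  n9 li={w,x} lo=∅

Conflict graph:
  a↔{x}
  d↔{m,x}
  f↔{m,x}
  m↔{d,f,w,x}
  w↔{m,x}
  x↔{a,d,f,m,w}

N(a) = ["x"]

Answer: ["x"]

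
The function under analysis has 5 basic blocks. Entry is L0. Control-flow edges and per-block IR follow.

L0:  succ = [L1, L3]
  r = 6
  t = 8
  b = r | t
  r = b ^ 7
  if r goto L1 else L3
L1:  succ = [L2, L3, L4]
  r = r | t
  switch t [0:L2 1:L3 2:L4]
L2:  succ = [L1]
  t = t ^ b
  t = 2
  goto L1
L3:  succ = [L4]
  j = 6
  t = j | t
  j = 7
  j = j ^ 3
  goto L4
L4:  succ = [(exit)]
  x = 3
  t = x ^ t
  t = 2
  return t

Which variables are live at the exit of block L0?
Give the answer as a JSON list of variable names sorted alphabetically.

Block summaries:
  L0: {b,r,t} / ∅
  L1: {r} / {r,t}
  L2: {t} / {b,t}
  L3: {j,t} / {t}
  L4: {t,x} / {t}

Backward fixpoint:
  live L0: ∅→{b,r,t}
  live L1: {b,r,t}→{b,r,t}
  live L2: {b,r,t}→{b,r,t}
  live L3: {t}→{t}
  live L4: {t}→∅

live-out(L0) = ["b", "r", "t"]

Answer: ["b", "r", "t"]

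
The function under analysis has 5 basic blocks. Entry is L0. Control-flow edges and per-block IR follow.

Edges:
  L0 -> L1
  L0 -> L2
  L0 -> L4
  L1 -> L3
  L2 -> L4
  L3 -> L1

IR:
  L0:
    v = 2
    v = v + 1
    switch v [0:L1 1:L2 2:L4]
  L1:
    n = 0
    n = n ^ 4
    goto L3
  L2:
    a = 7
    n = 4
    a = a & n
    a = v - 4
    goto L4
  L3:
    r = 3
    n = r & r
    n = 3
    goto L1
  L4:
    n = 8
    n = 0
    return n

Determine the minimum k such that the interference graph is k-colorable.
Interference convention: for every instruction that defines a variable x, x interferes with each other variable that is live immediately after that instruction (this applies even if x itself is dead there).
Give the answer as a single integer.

def/use:
  L0: {v} / ∅
  L1: {n} / ∅
  L2: {a,n} / {v}
  L3: {n,r} / ∅
  L4: {n} / ∅

Backward fixpoint:
  L0 li=∅ lo={v}
  L1 li=∅ lo=∅
  L2 li={v} lo=∅
  L3 li=∅ lo=∅
  L4 li=∅ lo=∅

Conflict graph:
  a: {n,v}
  n: {a,v}
  r: ∅
  v: {a,n}

Colouring:
  clique {a,n,v} ⇒ need ≥ 3
  3-colouring: r0={a,r}  r1={n}  r2={v}
  χ = 3

Answer: 3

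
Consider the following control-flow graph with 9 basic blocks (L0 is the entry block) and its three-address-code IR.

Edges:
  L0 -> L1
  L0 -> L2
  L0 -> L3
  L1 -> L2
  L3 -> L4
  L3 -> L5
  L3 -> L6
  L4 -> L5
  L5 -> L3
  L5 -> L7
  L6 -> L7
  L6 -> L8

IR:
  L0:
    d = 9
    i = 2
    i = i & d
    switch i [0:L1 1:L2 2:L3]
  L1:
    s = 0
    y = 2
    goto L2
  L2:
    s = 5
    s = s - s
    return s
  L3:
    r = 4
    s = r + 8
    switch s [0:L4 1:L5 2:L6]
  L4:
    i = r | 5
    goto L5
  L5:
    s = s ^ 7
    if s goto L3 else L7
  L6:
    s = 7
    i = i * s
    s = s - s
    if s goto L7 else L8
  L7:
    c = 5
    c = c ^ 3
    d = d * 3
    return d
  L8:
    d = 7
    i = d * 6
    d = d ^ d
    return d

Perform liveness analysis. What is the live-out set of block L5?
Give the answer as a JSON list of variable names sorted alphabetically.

Answer: ["d", "i"]

Working:
Per-block:
  L0 def {d,i} use ∅
  L1 def {s,y} use ∅
  L2 def {s} use ∅
  L3 def {r,s} use ∅
  L4 def {i} use {r}
  L5 def {s} use {s}
  L6 def {i,s} use {i}
  L7 def {c,d} use {d}
  L8 def {d,i} use ∅

Backward fixpoint:
  L0: in=∅ out={d,i}
  L1: in=∅ out=∅
  L2: in=∅ out=∅
  L3: in={d,i} out={d,i,r,s}
  L4: in={d,r,s} out={d,i,s}
  L5: in={d,i,s} out={d,i}
  L6: in={d,i} out={d}
  L7: in={d} out=∅
  L8: in=∅ out=∅

live-out(L5) = ["d", "i"]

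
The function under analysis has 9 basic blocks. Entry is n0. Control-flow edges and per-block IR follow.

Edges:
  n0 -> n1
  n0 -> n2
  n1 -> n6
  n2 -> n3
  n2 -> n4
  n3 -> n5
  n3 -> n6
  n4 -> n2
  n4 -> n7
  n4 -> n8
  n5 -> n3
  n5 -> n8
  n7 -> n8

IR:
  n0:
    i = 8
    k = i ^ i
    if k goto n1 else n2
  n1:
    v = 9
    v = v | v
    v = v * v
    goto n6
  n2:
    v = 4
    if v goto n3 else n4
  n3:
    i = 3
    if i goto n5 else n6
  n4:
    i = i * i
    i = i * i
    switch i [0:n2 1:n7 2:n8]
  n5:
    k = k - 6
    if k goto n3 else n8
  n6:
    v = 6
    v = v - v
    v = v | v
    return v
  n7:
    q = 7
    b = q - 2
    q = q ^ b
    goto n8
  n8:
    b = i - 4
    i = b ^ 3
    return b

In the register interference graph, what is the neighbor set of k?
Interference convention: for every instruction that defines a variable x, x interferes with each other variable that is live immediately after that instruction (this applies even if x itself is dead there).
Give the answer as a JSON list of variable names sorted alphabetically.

Answer: ["i", "v"]

Working:
def/use:
  n0: def={i,k} ue=∅
  n1: def={v} ue=∅
  n2: def={v} ue=∅
  n3: def={i} ue=∅
  n4: def={i} ue={i}
  n5: def={k} ue={k}
  n6: def={v} ue=∅
  n7: def={b,q} ue=∅
  n8: def={b,i} ue={i}

Liveness:
  n0 li=∅ lo={i,k}
  n1 li=∅ lo=∅
  n2 li={i,k} lo={i,k}
  n3 li={k} lo={i,k}
  n4 li={i,k} lo={i,k}
  n5 li={i,k} lo={i,k}
  n6 li=∅ lo=∅
  n7 li={i} lo={i}
  n8 li={i} lo=∅

Conflict graph:
  b: {i,q}
  i: {b,k,q,v}
  k: {i,v}
  q: {b,i}
  v: {i,k}

N(k) = ["i", "v"]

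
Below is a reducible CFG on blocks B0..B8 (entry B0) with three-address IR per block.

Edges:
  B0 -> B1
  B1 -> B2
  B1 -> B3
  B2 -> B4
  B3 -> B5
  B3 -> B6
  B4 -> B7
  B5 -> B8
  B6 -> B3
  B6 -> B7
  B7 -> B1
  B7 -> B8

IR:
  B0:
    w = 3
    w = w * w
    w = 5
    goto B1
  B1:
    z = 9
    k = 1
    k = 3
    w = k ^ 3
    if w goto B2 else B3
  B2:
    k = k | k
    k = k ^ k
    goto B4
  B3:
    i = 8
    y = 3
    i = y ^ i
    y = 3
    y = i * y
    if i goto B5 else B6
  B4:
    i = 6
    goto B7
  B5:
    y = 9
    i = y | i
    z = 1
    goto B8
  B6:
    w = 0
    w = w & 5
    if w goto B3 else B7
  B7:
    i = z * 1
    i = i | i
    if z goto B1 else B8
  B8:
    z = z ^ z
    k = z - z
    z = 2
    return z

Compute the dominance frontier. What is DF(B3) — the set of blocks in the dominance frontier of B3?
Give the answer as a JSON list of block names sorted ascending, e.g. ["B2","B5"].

idom tree: B1←B0 B2←B1 B3←B1 B4←B2 B5←B3 B6←B3 B7←B1 B8←B1
Dom at joins:
  B1: preds {B0,B7}: {B0} ∩ {B0,B1,B7} = {B0}; idom=B0
  B3: preds {B1,B6}: {B0,B1} ∩ {B0,B1,B3,B6} = {B0,B1}; idom=B1
  B7: preds {B4,B6}: {B0,B1,B2,B4} ∩ {B0,B1,B3,B6} = {B0,B1}; idom=B1
  B8: preds {B5,B7}: {B0,B1,B3,B5} ∩ {B0,B1,B7} = {B0,B1}; idom=B1

DF derivation:
  join B1 pred B0: · stop@B0
  join B1 pred B7: B7→B1 stop@B0
  join B3 pred B1: · stop@B1
  join B3 pred B6: B6→B3 stop@B1
  join B7 pred B4: B4→B2 stop@B1
  join B7 pred B6: B6→B3 stop@B1
  join B8 pred B5: B5→B3 stop@B1
  join B8 pred B7: B7 stop@B1
  B0: DF=∅
  B1: DF={B1}
  B2: DF={B7}
  B3: DF={B3,B7,B8}
  B4: DF={B7}
  B5: DF={B8}
  B6: DF={B3,B7}
  B7: DF={B1,B8}
  B8: DF=∅

DF(B3) = ["B3", "B7", "B8"]

Answer: ["B3", "B7", "B8"]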